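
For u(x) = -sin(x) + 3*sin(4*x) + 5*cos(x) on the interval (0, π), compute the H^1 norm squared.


||u||_{H^1(0,π)}^2 = 32 + 205*π/2

u'(x) = -5*sin(x) - cos(x) + 12*cos(4*x).
Expand u² and (u')² and integrate term by term on (0, π), using: for integers n ≥ 1, ∫_0^π sin²(nx) dx = ∫_0^π cos²(nx) dx = π/2; for n ≠ n', ∫_0^π sin(nx)sin(n'x) dx = ∫_0^π cos(nx)cos(n'x) dx = 0; and by product-to-sum, ∫_0^π sin(nx)cos(n'x) dx = ½∫_0^π [sin((n+n')x) + sin((n−n')x)] dx, which is 0 when n+n' is even and 2n/(n²−n'²) when n+n' is odd (it need not vanish on (0, π)).
  u² squared terms: (-1)²·∫sin(x)² dx = 1·π/2 = π/2;  (3)²·∫sin(4x)² dx = 9·π/2 = 9*π/2;  (5)²·∫cos(x)² dx = 25·π/2 = 25*π/2.
  u² cross terms: 2·(-1)·(3)·∫sin(x)·sin(4x) dx = -6·(0) = 0;  2·(-1)·(5)·∫sin(x)·cos(x) dx = -10·(0) = 0;  2·(3)·(5)·∫sin(4x)·cos(x) dx = 30·(8/15) = 16.
  So ∫_0^π u² dx = π/2 + 9*π/2 + 25*π/2 + 0 + 0 + 16 = 16 + 35*π/2.
  (u')² squared terms: (-1)²·∫cos(x)² dx = 1·π/2 = π/2;  (-5)²·∫sin(x)² dx = 25·π/2 = 25*π/2;  (12)²·∫cos(4x)² dx = 144·π/2 = 72*π.
  (u')² cross terms: 2·(-1)·(-5)·∫cos(x)·sin(x) dx = 10·(0) = 0;  2·(-1)·(12)·∫cos(x)·cos(4x) dx = -24·(0) = 0;  2·(-5)·(12)·∫sin(x)·cos(4x) dx = -120·(-2/15) = 16.
  So ∫_0^π (u')² dx = π/2 + 25*π/2 + 72*π + 0 + 0 + 16 = 16 + 85*π.
||u||_{H^1}^2 = (16 + 35*π/2) + (16 + 85*π) = 32 + 205*π/2.


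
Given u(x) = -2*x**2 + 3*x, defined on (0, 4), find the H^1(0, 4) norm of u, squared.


||u||_{H^1}^2 = 6428/15

The H^1 norm (squared) on an interval (0, L) is
  ||u||_{H^1}^2 = ∫_0^L u(x)^2 dx + ∫_0^L u'(x)^2 dx.
Compute u'(x) = 3 - 4*x.
Then u(x)^2 = 4*x**4 - 12*x**3 + 9*x**2 and u'(x)^2 = 16*x**2 - 24*x + 9.
Integrate each monomial from 0 to 4 using ∫_0^4 c·x^n dx = c·4^(n+1)/(n+1):
  ∫_0^4 u(x)^2 dx = ∫_0^4 (4*x^4 - 12*x^3 + 9*x^2) dx. Term by term:
    ∫_0^4 4*x^4 dx = 4096/5;  ∫_0^4 -12*x^3 dx = -768;  ∫_0^4 9*x^2 dx = 192.
  Sum: 4096/5 − 768 + 192 = 1216/5.
  ∫_0^4 u'(x)^2 dx = ∫_0^4 (16*x^2 - 24*x + 9) dx. Term by term:
    ∫_0^4 16*x^2 dx = 1024/3;  ∫_0^4 -24*x dx = -192;  ∫_0^4 9 dx = 36.
  Sum: 1024/3 − 192 + 36 = 556/3.
Adding: ||u||_{H^1}^2 = 1216/5 + 556/3 = 6428/15.


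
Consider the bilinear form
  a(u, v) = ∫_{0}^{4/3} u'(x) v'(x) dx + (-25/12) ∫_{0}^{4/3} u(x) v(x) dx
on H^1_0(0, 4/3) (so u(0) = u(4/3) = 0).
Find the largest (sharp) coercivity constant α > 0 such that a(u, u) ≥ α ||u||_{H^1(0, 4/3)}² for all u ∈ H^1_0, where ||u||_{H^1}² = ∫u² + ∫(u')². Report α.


α = (-100 + 27*π^2)/(3*(16 + 9*π^2))

Coercivity of a(·,·) on H^1_0(0, 4/3) means a(u, u) ≥ α ||u||_{H^1}² for every u ∈ H^1_0.
The interval has length L = 4/3, and Poincaré/coercivity depend only on L. Here a(u, u) = ∫(u')² + (-25/12)·∫u².
Here c = -25/12 < 0 with |c| < (π/L)² = 9*π^2/16, so coercivity still holds. The condition a(u,u) ≥ α||u||_{H^1}² reads (1−α)∫(u')² ≥ (α−c)∫u². Any admissible α is ≤ 1 (rapidly oscillating u have ∫u²/∫(u')² → 0), and α = 1 would force 0 ≥ (1−c)∫u², impossible since c < 1; so 1−α > 0. By the sharp Poincaré inequality on H^1_0 of an interval of length L, ∫(u')² ≥ (π/L)²∫u² with equality for the first sine mode sin(π(x−x₀)/L) (x₀ the left endpoint), so the inequality holds for all u iff (1−α)(π/L)² ≥ α − c, i.e. α ≤ ((π/L)² + c)/((π/L)² + 1) = (1 + c(L/π)²)/(1 + (L/π)²). (Direct route, valid since c ≤ 0: Poincaré gives c∫u² ≥ c(L/π)²∫(u')², so a(u,u) ≥ (1 + c(L/π)²)∫(u')², while ||u||_{H^1}² ≤ (1 + (L/π)²)∫(u')²; dividing yields the same α.) With (π/L)² = 9*π^2/16 and c = -25/12, the largest admissible constant is α = ((π/L)² + c)/((π/L)² + 1).
Simplifying, α = (-100 + 27*π^2)/(3*(16 + 9*π^2)).


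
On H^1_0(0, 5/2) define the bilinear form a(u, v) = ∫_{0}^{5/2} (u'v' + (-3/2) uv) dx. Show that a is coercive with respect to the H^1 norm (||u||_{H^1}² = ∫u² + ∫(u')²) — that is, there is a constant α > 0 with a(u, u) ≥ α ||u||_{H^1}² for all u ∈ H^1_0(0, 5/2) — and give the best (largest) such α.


α = (-75 + 8*π^2)/(2*(25 + 4*π^2))

Coercivity of a(·,·) on H^1_0(0, 5/2) means a(u, u) ≥ α ||u||_{H^1}² for every u ∈ H^1_0.
The interval has length L = 5/2, and Poincaré/coercivity depend only on L. Here a(u, u) = ∫(u')² + (-3/2)·∫u².
Here c = -3/2 < 0 with |c| < (π/L)² = 4*π^2/25, so coercivity still holds. The condition a(u,u) ≥ α||u||_{H^1}² reads (1−α)∫(u')² ≥ (α−c)∫u². Any admissible α is ≤ 1 (rapidly oscillating u have ∫u²/∫(u')² → 0), and α = 1 would force 0 ≥ (1−c)∫u², impossible since c < 1; so 1−α > 0. By the sharp Poincaré inequality on H^1_0 of an interval of length L, ∫(u')² ≥ (π/L)²∫u² with equality for the first sine mode sin(π(x−x₀)/L) (x₀ the left endpoint), so the inequality holds for all u iff (1−α)(π/L)² ≥ α − c, i.e. α ≤ ((π/L)² + c)/((π/L)² + 1) = (1 + c(L/π)²)/(1 + (L/π)²). (Direct route, valid since c ≤ 0: Poincaré gives c∫u² ≥ c(L/π)²∫(u')², so a(u,u) ≥ (1 + c(L/π)²)∫(u')², while ||u||_{H^1}² ≤ (1 + (L/π)²)∫(u')²; dividing yields the same α.) With (π/L)² = 4*π^2/25 and c = -3/2, the largest admissible constant is α = ((π/L)² + c)/((π/L)² + 1).
Simplifying, α = (-75 + 8*π^2)/(2*(25 + 4*π^2)).


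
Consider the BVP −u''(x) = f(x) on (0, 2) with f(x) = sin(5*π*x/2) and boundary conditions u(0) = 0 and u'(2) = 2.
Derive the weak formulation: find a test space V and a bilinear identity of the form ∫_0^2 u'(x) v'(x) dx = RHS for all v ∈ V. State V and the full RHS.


V = {v ∈ H^1(0, 2) : v(0) = 0} (test functions vanish at x = 0 where u is specified); weak form: ∫_0^2 u'v' dx = ∫_0^2 (sin(5*π*x/2)) v dx + 2·v(2) for all v ∈ V.

Multiply both sides by a test function v and integrate from 0 to 2:
  ∫_0^2 −u''(x) v(x) dx = ∫_0^2 f(x) v(x) dx.
Integrate the LHS by parts once:
  ∫_0^2 −u'' v dx = −[u'(x) v(x)]_0^2 + ∫_0^2 u'(x) v'(x) dx.
Thus ∫_0^2 u'(x) v'(x) dx = ∫_0^2 f(x) v(x) dx + [u'(x) v(x)]_0^2.
Choose V so that boundary terms are either known or forced to vanish.
Mixed BC: u(0) = 0 (Dirichlet) and u'(2) = 2 (Neumann). Define V = {v ∈ H^1(0, 2) : v(0) = 0}. Then [u' v]_0^2 = u'(2)·v(2) − u'(0)·0 = 2·v(2).
Weak formulation: find u (satisfying any essential BC) such that ∫_0^2 u'(x) v'(x) dx = ∫_0^2 f v dx + 2·v(2) for all v ∈ V (Dirichlet at 0 absorbed into V; Neumann datum at x = 2 contributes the boundary term).
Substituting f(x) = sin(5*π*x/2), the right-hand side is ∫_0^2 (sin(5*π*x/2)) v dx + 2·v(2).


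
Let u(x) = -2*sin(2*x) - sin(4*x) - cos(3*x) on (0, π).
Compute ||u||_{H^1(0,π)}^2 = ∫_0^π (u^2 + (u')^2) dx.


||u||_{H^1(0,π)}^2 = -64/7 + 47*π/2

u'(x) = 3*sin(3*x) - 4*cos(2*x) - 4*cos(4*x).
Expand u² and (u')² and integrate term by term on (0, π), using: for integers n ≥ 1, ∫_0^π sin²(nx) dx = ∫_0^π cos²(nx) dx = π/2; for n ≠ n', ∫_0^π sin(nx)sin(n'x) dx = ∫_0^π cos(nx)cos(n'x) dx = 0; and by product-to-sum, ∫_0^π sin(nx)cos(n'x) dx = ½∫_0^π [sin((n+n')x) + sin((n−n')x)] dx, which is 0 when n+n' is even and 2n/(n²−n'²) when n+n' is odd (it need not vanish on (0, π)).
  u² squared terms: (-1)²·∫cos(3x)² dx = 1·π/2 = π/2;  (-1)²·∫sin(4x)² dx = 1·π/2 = π/2;  (-2)²·∫sin(2x)² dx = 4·π/2 = 2*π.
  u² cross terms: 2·(-1)·(-1)·∫cos(3x)·sin(4x) dx = 2·(8/7) = 16/7;  2·(-1)·(-2)·∫cos(3x)·sin(2x) dx = 4·(-4/5) = -16/5;  2·(-1)·(-2)·∫sin(4x)·sin(2x) dx = 4·(0) = 0.
  So ∫_0^π u² dx = π/2 + π/2 + 2*π + 16/7 − 16/5 + 0 = -32/35 + 3*π.
  (u')² squared terms: (-4)²·∫cos(2x)² dx = 16·π/2 = 8*π;  (-4)²·∫cos(4x)² dx = 16·π/2 = 8*π;  (3)²·∫sin(3x)² dx = 9·π/2 = 9*π/2.
  (u')² cross terms: 2·(-4)·(-4)·∫cos(2x)·cos(4x) dx = 32·(0) = 0;  2·(-4)·(3)·∫cos(2x)·sin(3x) dx = -24·(6/5) = -144/5;  2·(-4)·(3)·∫cos(4x)·sin(3x) dx = -24·(-6/7) = 144/7.
  So ∫_0^π (u')² dx = 8*π + 8*π + 9*π/2 + 0 − 144/5 + 144/7 = -288/35 + 41*π/2.
||u||_{H^1}^2 = (-32/35 + 3*π) + (-288/35 + 41*π/2) = -64/7 + 47*π/2.


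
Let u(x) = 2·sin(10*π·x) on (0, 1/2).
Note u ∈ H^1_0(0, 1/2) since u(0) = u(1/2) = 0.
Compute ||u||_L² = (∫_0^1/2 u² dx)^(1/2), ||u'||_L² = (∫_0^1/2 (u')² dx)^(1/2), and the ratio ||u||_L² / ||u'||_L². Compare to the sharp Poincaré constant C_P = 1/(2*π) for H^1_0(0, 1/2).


||u||_L² / ||u'||_L² = 1/(10*π) < C_P = 1/(2*π).

u(x) = 2·sin(10*π·x), so u'(x) = 20*π*cos(10*π*x).
Writing u(x) = A·sin(kπx/L) with A = 2 and k = 5, use ∫_0^L sin²(kπx/L) dx = L/2 and ∫_0^L cos²(kπx/L) dx = L/2.
u² = 4·sin²(10*π·x) and (u')² = 400*π^2·cos²(10*π·x), and each of sin², cos² integrates to L/2 = 1/4 over (0, 1/2).
∫_0^1/2 u² dx = 1, so ||u||_L² = 1.
∫_0^1/2 (u')² dx = 100*π^2, so ||u'||_L² = 10*π.
Ratio ||u||_L² / ||u'||_L² = 1/(10*π).
Sharp Poincaré constant on H^1_0(0, 1/2) is C_P = L/π = 1/(2*π), achieved by sin(2*π·x).
This is the k = 5 harmonic; the ratio L/(kπ) is strictly less than C_P = L/π, consistent with the sharp inequality ||u||_L² ≤ C_P ||u'||_L².


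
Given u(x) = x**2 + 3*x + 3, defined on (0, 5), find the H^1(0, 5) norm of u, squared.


||u||_{H^1}^2 = 16915/6

The H^1 norm (squared) on an interval (0, L) is
  ||u||_{H^1}^2 = ∫_0^L u(x)^2 dx + ∫_0^L u'(x)^2 dx.
Compute u'(x) = 2*x + 3.
Then u(x)^2 = x**4 + 6*x**3 + 15*x**2 + 18*x + 9 and u'(x)^2 = 4*x**2 + 12*x + 9.
Integrate each monomial from 0 to 5 using ∫_0^5 c·x^n dx = c·5^(n+1)/(n+1):
  ∫_0^5 u(x)^2 dx = ∫_0^5 (x^4 + 6*x^3 + 15*x^2 + 18*x + 9) dx. Term by term:
    ∫_0^5 x^4 dx = 625;  ∫_0^5 6*x^3 dx = 1875/2;  ∫_0^5 15*x^2 dx = 625;
    ∫_0^5 18*x dx = 225;  ∫_0^5 9 dx = 45.
  Sum: 625 + 1875/2 + 625 + 225 + 45 = 4915/2.
  ∫_0^5 u'(x)^2 dx = ∫_0^5 (4*x^2 + 12*x + 9) dx. Term by term:
    ∫_0^5 4*x^2 dx = 500/3;  ∫_0^5 12*x dx = 150;  ∫_0^5 9 dx = 45.
  Sum: 500/3 + 150 + 45 = 1085/3.
Adding: ||u||_{H^1}^2 = 4915/2 + 1085/3 = 16915/6.


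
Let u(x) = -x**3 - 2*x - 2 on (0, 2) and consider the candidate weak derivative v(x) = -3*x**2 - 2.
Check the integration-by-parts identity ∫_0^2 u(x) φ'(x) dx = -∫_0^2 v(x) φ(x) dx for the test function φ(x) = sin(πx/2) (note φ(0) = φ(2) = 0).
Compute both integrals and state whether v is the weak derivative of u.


LHS = -96/π^3 + 32/π, RHS = -96/π^3 + 32/π. Yes, v = u' weakly.

u(x) = -x**3 - 2*x - 2, classical derivative u'(x) = -3*x**2 - 2.
φ(x) = sin(πx/2), so φ'(x) = π*cos(π*x/2)/2.
Note φ(0) = φ(2) = 0, so the boundary term u·φ vanishes.
LHS = ∫_0^2 u(x) φ'(x) dx = ∫_0^2 (-π*x^3*cos(π*x/2)/2 - π*x*cos(π*x/2) - π*cos(π*x/2)) dx. Term by term:
  ∫_0^2 -π*cos(π*x/2) dx = 0;  ∫_0^2 -π*x*cos(π*x/2) dx = 8/π;  ∫_0^2 -π*x^3*cos(π*x/2)/2 dx = -96/π^3 + 24/π.
Sum: 0 + 8/π + -96/π^3 + 24/π = -96/π^3 + 32/π.
So LHS = -96/π^3 + 32/π.
∫_0^2 v(x) φ(x) dx = ∫_0^2 (-3*x^2*sin(π*x/2) - 2*sin(π*x/2)) dx. Term by term:
  ∫_0^2 -2*sin(π*x/2) dx = -8/π;  ∫_0^2 -3*x^2*sin(π*x/2) dx = -24/π + 96/π^3.
Sum: -8/π + -24/π + 96/π^3 = -32/π + 96/π^3.
So RHS = -∫_0^2 v(x) φ(x) dx = -96/π^3 + 32/π.
LHS = RHS, so the identity holds for this test φ.
Moreover u is smooth here and v(x) = u'(x) = -3*x**2 - 2 pointwise, so the identity holds for every test function. Hence v is the weak derivative of u.


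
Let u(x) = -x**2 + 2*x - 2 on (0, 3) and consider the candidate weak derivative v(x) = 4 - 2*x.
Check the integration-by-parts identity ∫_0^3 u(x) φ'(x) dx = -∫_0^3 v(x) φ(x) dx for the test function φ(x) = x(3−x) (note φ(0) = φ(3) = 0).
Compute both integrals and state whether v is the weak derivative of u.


LHS = 9/2, RHS = -9/2. No, v is not the weak derivative of u.

u(x) = -x**2 + 2*x - 2, classical derivative u'(x) = 2 - 2*x.
φ(x) = x(3−x), so φ'(x) = 3 - 2*x.
Note φ(0) = φ(3) = 0, so the boundary term u·φ vanishes.
LHS = ∫_0^3 u(x) φ'(x) dx = ∫_0^3 (2*x^3 - 7*x^2 + 10*x - 6) dx. Term by term:
  ∫_0^3 2*x^3 dx = 81/2;  ∫_0^3 -7*x^2 dx = -63;  ∫_0^3 10*x dx = 45;
  ∫_0^3 -6 dx = -18.
Sum: 81/2 − 63 + 45 − 18 = 9/2.
So LHS = 9/2.
∫_0^3 v(x) φ(x) dx = ∫_0^3 (2*x^3 - 10*x^2 + 12*x) dx. Term by term:
  ∫_0^3 2*x^3 dx = 81/2;  ∫_0^3 -10*x^2 dx = -90;  ∫_0^3 12*x dx = 54.
Sum: 81/2 − 90 + 54 = 9/2.
So RHS = -∫_0^3 v(x) φ(x) dx = -9/2.
LHS − RHS = 9 ≠ 0, so the identity fails.
(For a valid weak derivative the identity must hold for EVERY test function, in particular this one. The failure shows v is NOT the weak derivative of u.)
Correct weak derivative would be u'(x) = 2 - 2*x.


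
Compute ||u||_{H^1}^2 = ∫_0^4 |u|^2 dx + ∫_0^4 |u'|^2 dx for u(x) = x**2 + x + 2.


||u||_{H^1}^2 = 3044/5

The H^1 norm (squared) on an interval (0, L) is
  ||u||_{H^1}^2 = ∫_0^L u(x)^2 dx + ∫_0^L u'(x)^2 dx.
Compute u'(x) = 2*x + 1.
Then u(x)^2 = x**4 + 2*x**3 + 5*x**2 + 4*x + 4 and u'(x)^2 = 4*x**2 + 4*x + 1.
Integrate each monomial from 0 to 4 using ∫_0^4 c·x^n dx = c·4^(n+1)/(n+1):
  ∫_0^4 u(x)^2 dx = ∫_0^4 (x^4 + 2*x^3 + 5*x^2 + 4*x + 4) dx. Term by term:
    ∫_0^4 x^4 dx = 1024/5;  ∫_0^4 2*x^3 dx = 128;  ∫_0^4 5*x^2 dx = 320/3;
    ∫_0^4 4*x dx = 32;  ∫_0^4 4 dx = 16.
  Sum: 1024/5 + 128 + 320/3 + 32 + 16 = 7312/15.
  ∫_0^4 u'(x)^2 dx = ∫_0^4 (4*x^2 + 4*x + 1) dx. Term by term:
    ∫_0^4 4*x^2 dx = 256/3;  ∫_0^4 4*x dx = 32;  ∫_0^4 1 dx = 4.
  Sum: 256/3 + 32 + 4 = 364/3.
Adding: ||u||_{H^1}^2 = 7312/15 + 364/3 = 3044/5.


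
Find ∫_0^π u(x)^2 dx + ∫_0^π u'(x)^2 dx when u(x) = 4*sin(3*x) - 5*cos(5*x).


||u||_{H^1(0,π)}^2 = 405*π

u'(x) = 25*sin(5*x) + 12*cos(3*x).
Expand u² and (u')² and integrate term by term on (0, π), using: for integers n ≥ 1, ∫_0^π sin²(nx) dx = ∫_0^π cos²(nx) dx = π/2; for n ≠ n', ∫_0^π sin(nx)sin(n'x) dx = ∫_0^π cos(nx)cos(n'x) dx = 0; and by product-to-sum, ∫_0^π sin(nx)cos(n'x) dx = ½∫_0^π [sin((n+n')x) + sin((n−n')x)] dx, which is 0 when n+n' is even and 2n/(n²−n'²) when n+n' is odd (it need not vanish on (0, π)).
  u² squared terms: (-5)²·∫cos(5x)² dx = 25·π/2 = 25*π/2;  (4)²·∫sin(3x)² dx = 16·π/2 = 8*π.
  u² cross terms: 2·(-5)·(4)·∫cos(5x)·sin(3x) dx = -40·(0) = 0.
  So ∫_0^π u² dx = 25*π/2 + 8*π + 0 = 41*π/2.
  (u')² squared terms: (12)²·∫cos(3x)² dx = 144·π/2 = 72*π;  (25)²·∫sin(5x)² dx = 625·π/2 = 625*π/2.
  (u')² cross terms: 2·(12)·(25)·∫cos(3x)·sin(5x) dx = 600·(0) = 0.
  So ∫_0^π (u')² dx = 72*π + 625*π/2 + 0 = 769*π/2.
||u||_{H^1}^2 = (41*π/2) + (769*π/2) = 405*π.


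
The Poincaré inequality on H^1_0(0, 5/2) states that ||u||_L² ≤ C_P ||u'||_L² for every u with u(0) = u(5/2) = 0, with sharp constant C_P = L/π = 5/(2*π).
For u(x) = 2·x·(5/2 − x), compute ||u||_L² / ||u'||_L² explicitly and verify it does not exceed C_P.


||u||_L² / ||u'||_L² = sqrt(10)/4 < C_P = 5/(2*π).

u(x) = 2·x·(5/2 − x), so u'(x) = 5 - 4*x.
u(x) = 2·x·(5/2 − x) vanishes at x = 0 and x = 5/2, so u ∈ H^1_0(0, 5/2). Differentiate via the product rule and integrate the resulting polynomials term by term.
  ∫_0^5/2 u² dx = ∫_0^5/2 (4*x^4 - 20*x^3 + 25*x^2) dx. Term by term:
    ∫_0^5/2 4*x^4 dx = 625/8;  ∫_0^5/2 -20*x^3 dx = -3125/16;  ∫_0^5/2 25*x^2 dx = 3125/24.
  Sum: 625/8 − 3125/16 + 3125/24 = 625/48.
  ∫_0^5/2 (u')² dx = ∫_0^5/2 (16*x^2 - 40*x + 25) dx. Term by term:
    ∫_0^5/2 16*x^2 dx = 250/3;  ∫_0^5/2 -40*x dx = -125;  ∫_0^5/2 25 dx = 125/2.
  Sum: 250/3 − 125 + 125/2 = 125/6.
∫_0^5/2 u² dx = 625/48, so ||u||_L² = 25*sqrt(3)/12.
∫_0^5/2 (u')² dx = 125/6, so ||u'||_L² = 5*sqrt(30)/6.
Ratio ||u||_L² / ||u'||_L² = sqrt(10)/4.
Sharp Poincaré constant on H^1_0(0, 5/2) is C_P = L/π = 5/(2*π), achieved by sin(2*π/5·x).
A polynomial bump cannot attain the sharp Poincaré constant (only the first sine eigenfunction does), so the ratio is strictly less than C_P, consistent with ||u||_L² ≤ C_P ||u'||_L².


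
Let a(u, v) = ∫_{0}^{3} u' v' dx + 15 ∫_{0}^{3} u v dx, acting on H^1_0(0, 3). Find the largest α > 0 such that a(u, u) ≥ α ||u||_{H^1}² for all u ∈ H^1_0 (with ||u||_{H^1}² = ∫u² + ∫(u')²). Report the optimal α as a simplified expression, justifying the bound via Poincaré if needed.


α = 1

Coercivity of a(·,·) on H^1_0(0, 3) means a(u, u) ≥ α ||u||_{H^1}² for every u ∈ H^1_0.
The interval has length L = 3, and Poincaré/coercivity depend only on L. Here a(u, u) = ∫(u')² + (15)·∫u².
Here c = 15 ≥ 1, so a(u,u) = ∫(u')² + c∫u² ≥ ∫(u')² + ∫u² = ||u||_{H^1}², i.e. α = 1 works. No larger α is possible: a(u,u) ≥ α||u||_{H^1}² means (1−α)∫(u')² ≥ (α−c)∫u², and for the modes u_n = sin(nπ(x−x₀)/L) (x₀ the left endpoint) one has ∫u_n²/∫(u_n')² = (L/(nπ))² → 0, so a(u_n,u_n)/||u_n||_{H^1}² → 1. Hence the optimal constant is α = 1.
Therefore α = 1.


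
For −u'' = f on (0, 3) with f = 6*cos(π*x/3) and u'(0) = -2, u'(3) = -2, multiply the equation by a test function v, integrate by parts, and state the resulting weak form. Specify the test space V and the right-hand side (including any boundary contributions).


V = H^1(0, 3) (v unrestricted at boundary; u is determined up to an additive constant); weak form: ∫_0^3 u'v' dx = ∫_0^3 (6*cos(π*x/3)) v dx − 2·v(3) + 2·v(0) for all v ∈ V.

Multiply both sides by a test function v and integrate from 0 to 3:
  ∫_0^3 −u''(x) v(x) dx = ∫_0^3 f(x) v(x) dx.
Integrate the LHS by parts once:
  ∫_0^3 −u'' v dx = −[u'(x) v(x)]_0^3 + ∫_0^3 u'(x) v'(x) dx.
Thus ∫_0^3 u'(x) v'(x) dx = ∫_0^3 f(x) v(x) dx + [u'(x) v(x)]_0^3.
Choose V so that boundary terms are either known or forced to vanish.
u has inhomogeneous Neumann u'(0) = -2, u'(3) = -2. [u' v]_0^3 = (-2)·v(3) − (-2)·v(0) = − 2·v(3) + 2·v(0). Take V = H^1(0, 3); boundary term becomes part of RHS.
Weak formulation: find u (satisfying any essential BC) such that ∫_0^3 u'(x) v'(x) dx = ∫_0^3 f v dx − 2·v(3) + 2·v(0) for all v ∈ V (Neumann data are natural BCs: they enter the RHS as boundary terms).
Substituting f(x) = 6*cos(π*x/3), the right-hand side is ∫_0^3 (6*cos(π*x/3)) v dx − 2·v(3) + 2·v(0).
Compatibility check (pure Neumann): taking v ≡ 1 ∈ V gives 0 = ∫_0^3 f dx + (-2) − (-2), i.e. ∫_0^3 f dx must equal u'(0) − u'(3) = 0. Indeed ∫_0^3 (6*cos(π*x/3)) dx = 0, so the data are compatible. The solution is then unique only up to an additive constant (fix it e.g. by requiring ∫_0^3 u dx = 0).


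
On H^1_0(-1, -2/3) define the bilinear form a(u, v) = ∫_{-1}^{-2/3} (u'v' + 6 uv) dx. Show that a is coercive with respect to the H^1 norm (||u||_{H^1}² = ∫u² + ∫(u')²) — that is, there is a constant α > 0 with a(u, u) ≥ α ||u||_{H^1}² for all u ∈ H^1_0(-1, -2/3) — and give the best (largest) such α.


α = 1

Coercivity of a(·,·) on H^1_0(-1, -2/3) means a(u, u) ≥ α ||u||_{H^1}² for every u ∈ H^1_0.
The interval has length L = 1/3, and Poincaré/coercivity depend only on L. Here a(u, u) = ∫(u')² + (6)·∫u².
Here c = 6 ≥ 1, so a(u,u) = ∫(u')² + c∫u² ≥ ∫(u')² + ∫u² = ||u||_{H^1}², i.e. α = 1 works. No larger α is possible: a(u,u) ≥ α||u||_{H^1}² means (1−α)∫(u')² ≥ (α−c)∫u², and for the modes u_n = sin(nπ(x−x₀)/L) (x₀ the left endpoint) one has ∫u_n²/∫(u_n')² = (L/(nπ))² → 0, so a(u_n,u_n)/||u_n||_{H^1}² → 1. Hence the optimal constant is α = 1.
Therefore α = 1.


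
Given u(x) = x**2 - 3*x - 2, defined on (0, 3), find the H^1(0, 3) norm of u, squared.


||u||_{H^1}^2 = 471/10

The H^1 norm (squared) on an interval (0, L) is
  ||u||_{H^1}^2 = ∫_0^L u(x)^2 dx + ∫_0^L u'(x)^2 dx.
Compute u'(x) = 2*x - 3.
Then u(x)^2 = x**4 - 6*x**3 + 5*x**2 + 12*x + 4 and u'(x)^2 = 4*x**2 - 12*x + 9.
Integrate each monomial from 0 to 3 using ∫_0^3 c·x^n dx = c·3^(n+1)/(n+1):
  ∫_0^3 u(x)^2 dx = ∫_0^3 (x^4 - 6*x^3 + 5*x^2 + 12*x + 4) dx. Term by term:
    ∫_0^3 x^4 dx = 243/5;  ∫_0^3 -6*x^3 dx = -243/2;  ∫_0^3 5*x^2 dx = 45;
    ∫_0^3 12*x dx = 54;  ∫_0^3 4 dx = 12.
  Sum: 243/5 − 243/2 + 45 + 54 + 12 = 381/10.
  ∫_0^3 u'(x)^2 dx = ∫_0^3 (4*x^2 - 12*x + 9) dx. Term by term:
    ∫_0^3 4*x^2 dx = 36;  ∫_0^3 -12*x dx = -54;  ∫_0^3 9 dx = 27.
  Sum: 36 − 54 + 27 = 9.
Adding: ||u||_{H^1}^2 = 381/10 + 9 = 471/10.


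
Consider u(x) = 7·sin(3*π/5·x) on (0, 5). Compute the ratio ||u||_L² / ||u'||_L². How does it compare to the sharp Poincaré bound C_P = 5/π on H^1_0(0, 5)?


||u||_L² / ||u'||_L² = 5/(3*π) < C_P = 5/π.

u(x) = 7·sin(3*π/5·x), so u'(x) = 21*π*cos(3*π*x/5)/5.
Writing u(x) = A·sin(kπx/L) with A = 7 and k = 3, use ∫_0^L sin²(kπx/L) dx = L/2 and ∫_0^L cos²(kπx/L) dx = L/2.
u² = 49·sin²(3*π/5·x) and (u')² = 441*π^2/25·cos²(3*π/5·x), and each of sin², cos² integrates to L/2 = 5/2 over (0, 5).
∫_0^5 u² dx = 245/2, so ||u||_L² = 7*sqrt(10)/2.
∫_0^5 (u')² dx = 441*π^2/10, so ||u'||_L² = 21*sqrt(10)*π/10.
Ratio ||u||_L² / ||u'||_L² = 5/(3*π).
Sharp Poincaré constant on H^1_0(0, 5) is C_P = L/π = 5/π, achieved by sin(π/5·x).
This is the k = 3 harmonic; the ratio L/(kπ) is strictly less than C_P = L/π, consistent with the sharp inequality ||u||_L² ≤ C_P ||u'||_L².


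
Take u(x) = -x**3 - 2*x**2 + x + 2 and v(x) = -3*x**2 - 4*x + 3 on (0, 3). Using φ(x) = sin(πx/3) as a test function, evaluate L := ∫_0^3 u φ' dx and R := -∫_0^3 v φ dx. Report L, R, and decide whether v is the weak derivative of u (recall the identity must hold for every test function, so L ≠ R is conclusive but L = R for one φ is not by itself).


LHS = -324/π^3 + 111/π, RHS = -324/π^3 + 99/π. No, v is not the weak derivative of u.

u(x) = -x**3 - 2*x**2 + x + 2, classical derivative u'(x) = -3*x**2 - 4*x + 1.
φ(x) = sin(πx/3), so φ'(x) = π*cos(π*x/3)/3.
Note φ(0) = φ(3) = 0, so the boundary term u·φ vanishes.
LHS = ∫_0^3 u(x) φ'(x) dx = ∫_0^3 (-π*x^3*cos(π*x/3)/3 - 2*π*x^2*cos(π*x/3)/3 + π*x*cos(π*x/3)/3 + 2*π*cos(π*x/3)/3) dx. Term by term:
  ∫_0^3 2*π*cos(π*x/3)/3 dx = 0;  ∫_0^3 -2*π*x^2*cos(π*x/3)/3 dx = 36/π;  ∫_0^3 -π*x^3*cos(π*x/3)/3 dx = -324/π^3 + 81/π;
  ∫_0^3 π*x*cos(π*x/3)/3 dx = -6/π.
Sum: 0 + 36/π + -324/π^3 + 81/π − 6/π = -324/π^3 + 111/π.
So LHS = -324/π^3 + 111/π.
∫_0^3 v(x) φ(x) dx = ∫_0^3 (-3*x^2*sin(π*x/3) - 4*x*sin(π*x/3) + 3*sin(π*x/3)) dx. Term by term:
  ∫_0^3 3*sin(π*x/3) dx = 18/π;  ∫_0^3 -4*x*sin(π*x/3) dx = -36/π;  ∫_0^3 -3*x^2*sin(π*x/3) dx = -81/π + 324/π^3.
Sum: 18/π − 36/π + -81/π + 324/π^3 = -99/π + 324/π^3.
So RHS = -∫_0^3 v(x) φ(x) dx = -324/π^3 + 99/π.
LHS − RHS = 12/π ≠ 0, so the identity fails.
(For a valid weak derivative the identity must hold for EVERY test function, in particular this one. The failure shows v is NOT the weak derivative of u.)
Correct weak derivative would be u'(x) = -3*x**2 - 4*x + 1.


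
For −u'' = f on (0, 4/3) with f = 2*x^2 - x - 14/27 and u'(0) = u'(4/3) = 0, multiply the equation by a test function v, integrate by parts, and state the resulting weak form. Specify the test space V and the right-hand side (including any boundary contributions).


V = H^1(0, 4/3) (no boundary constraint on v; u is determined up to an additive constant); weak form: ∫_0^4/3 u'v' dx = ∫_0^4/3 (2*x^2 - x - 14/27) v dx for all v ∈ V.

Multiply both sides by a test function v and integrate from 0 to 4/3:
  ∫_0^4/3 −u''(x) v(x) dx = ∫_0^4/3 f(x) v(x) dx.
Integrate the LHS by parts once:
  ∫_0^4/3 −u'' v dx = −[u'(x) v(x)]_0^4/3 + ∫_0^4/3 u'(x) v'(x) dx.
Thus ∫_0^4/3 u'(x) v'(x) dx = ∫_0^4/3 f(x) v(x) dx + [u'(x) v(x)]_0^4/3.
Choose V so that boundary terms are either known or forced to vanish.
u has homogeneous Neumann: u'(0) = u'(4/3) = 0. So [u' v]_0^4/3 = 0·v(4/3) − 0·v(0) = 0 for any v; take V = H^1(0, 4/3).
Weak formulation: find u (satisfying any essential BC) such that ∫_0^4/3 u'(x) v'(x) dx = ∫_0^4/3 f v dx for all v ∈ V (homogeneous Neumann, so boundary terms vanish).
Substituting f(x) = 2*x^2 - x - 14/27, the right-hand side is ∫_0^4/3 (2*x^2 - x - 14/27) v dx.
Compatibility check (pure Neumann): taking v ≡ 1 ∈ V gives 0 = ∫_0^4/3 f dx + (0) − (0), i.e. ∫_0^4/3 f dx must equal u'(0) − u'(4/3) = 0. Indeed ∫_0^4/3 (2*x^2 - x - 14/27) dx = 0, so the data are compatible. The solution is then unique only up to an additive constant (fix it e.g. by requiring ∫_0^4/3 u dx = 0).


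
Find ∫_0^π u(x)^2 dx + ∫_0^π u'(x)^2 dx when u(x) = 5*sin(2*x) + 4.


||u||_{H^1(0,π)}^2 = 157*π/2

u'(x) = 10*cos(2*x).
Expand u² and (u')² and integrate term by term on (0, π), using: for integers n ≥ 1, ∫_0^π sin²(nx) dx = ∫_0^π cos²(nx) dx = π/2; for n ≠ n', ∫_0^π sin(nx)sin(n'x) dx = ∫_0^π cos(nx)cos(n'x) dx = 0; and by product-to-sum, ∫_0^π sin(nx)cos(n'x) dx = ½∫_0^π [sin((n+n')x) + sin((n−n')x)] dx, which is 0 when n+n' is even and 2n/(n²−n'²) when n+n' is odd (it need not vanish on (0, π)). For the constant mode: ∫_0^π 1 dx = π, ∫_0^π cos(nx) dx = 0, ∫_0^π sin(nx) dx = (1−(−1)^n)/n.
  u² squared terms: (4)²·∫1 dx = 16·π = 16*π;  (5)²·∫sin(2x)² dx = 25·π/2 = 25*π/2.
  u² cross terms: 2·(4)·(5)·∫1·sin(2x) dx = 40·(0) = 0.
  So ∫_0^π u² dx = 16*π + 25*π/2 + 0 = 57*π/2.
  (u')² squared terms: (10)²·∫cos(2x)² dx = 100·π/2 = 50*π.
  So ∫_0^π (u')² dx = 50*π.
||u||_{H^1}^2 = (57*π/2) + (50*π) = 157*π/2.


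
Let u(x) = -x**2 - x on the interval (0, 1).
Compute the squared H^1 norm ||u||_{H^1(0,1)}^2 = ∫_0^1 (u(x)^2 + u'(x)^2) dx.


||u||_{H^1}^2 = 161/30

The H^1 norm (squared) on an interval (0, L) is
  ||u||_{H^1}^2 = ∫_0^L u(x)^2 dx + ∫_0^L u'(x)^2 dx.
Compute u'(x) = -2*x - 1.
Then u(x)^2 = x**4 + 2*x**3 + x**2 and u'(x)^2 = 4*x**2 + 4*x + 1.
Integrate each monomial from 0 to 1 using ∫_0^1 c·x^n dx = c·1^(n+1)/(n+1):
  ∫_0^1 u(x)^2 dx = ∫_0^1 (x^4 + 2*x^3 + x^2) dx. Term by term:
    ∫_0^1 x^4 dx = 1/5;  ∫_0^1 2*x^3 dx = 1/2;  ∫_0^1 x^2 dx = 1/3.
  Sum: 1/5 + 1/2 + 1/3 = 31/30.
  ∫_0^1 u'(x)^2 dx = ∫_0^1 (4*x^2 + 4*x + 1) dx. Term by term:
    ∫_0^1 4*x^2 dx = 4/3;  ∫_0^1 4*x dx = 2;  ∫_0^1 1 dx = 1.
  Sum: 4/3 + 2 + 1 = 13/3.
Adding: ||u||_{H^1}^2 = 31/30 + 13/3 = 161/30.


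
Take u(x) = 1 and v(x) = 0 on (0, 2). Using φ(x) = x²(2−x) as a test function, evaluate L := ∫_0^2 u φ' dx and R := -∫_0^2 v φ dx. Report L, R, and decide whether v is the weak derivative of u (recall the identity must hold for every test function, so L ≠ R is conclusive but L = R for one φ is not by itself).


LHS = 0, RHS = 0. Yes, v = u' weakly.

u(x) = 1, classical derivative u'(x) = 0.
φ(x) = x²(2−x), so φ'(x) = x*(4 - 3*x).
Note φ(0) = φ(2) = 0, so the boundary term u·φ vanishes.
LHS = ∫_0^2 u(x) φ'(x) dx = ∫_0^2 (-3*x^2 + 4*x) dx. Term by term:
  ∫_0^2 -3*x^2 dx = -8;  ∫_0^2 4*x dx = 8.
Sum: -8 + 8 = 0.
So LHS = 0.
∫_0^2 v(x) φ(x) dx = ∫_0^2 (0) dx. Term by term:
  ∫_0^2 0 dx = 0.
So RHS = -∫_0^2 v(x) φ(x) dx = 0.
LHS = RHS, so the identity holds for this test φ.
Moreover u is smooth here and v(x) = u'(x) = 0 pointwise, so the identity holds for every test function. Hence v is the weak derivative of u.


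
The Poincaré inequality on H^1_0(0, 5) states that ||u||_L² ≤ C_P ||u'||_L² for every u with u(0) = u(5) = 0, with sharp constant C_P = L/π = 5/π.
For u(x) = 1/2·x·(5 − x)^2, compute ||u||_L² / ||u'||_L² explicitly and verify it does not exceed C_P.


||u||_L² / ||u'||_L² = 5*sqrt(14)/14 < C_P = 5/π.

u(x) = 1/2·x·(5 − x)^2, so u'(x) = (x - 5)*(3*x - 5)/2.
u(x) = 1/2·x·(5 − x)^2 vanishes at x = 0 and x = 5, so u ∈ H^1_0(0, 5). Differentiate via the product rule and integrate the resulting polynomials term by term.
  ∫_0^5 u² dx = ∫_0^5 (x^6/4 - 5*x^5 + 75*x^4/2 - 125*x^3 + 625*x^2/4) dx. Term by term:
    ∫_0^5 x^6/4 dx = 78125/28;  ∫_0^5 -5*x^5 dx = -78125/6;  ∫_0^5 75*x^4/2 dx = 46875/2;
    ∫_0^5 -125*x^3 dx = -78125/4;  ∫_0^5 625*x^2/4 dx = 78125/12.
  Sum: 78125/28 − 78125/6 + 46875/2 − 78125/4 + 78125/12 = 15625/84.
  ∫_0^5 (u')² dx = ∫_0^5 (9*x^4/4 - 30*x^3 + 275*x^2/2 - 250*x + 625/4) dx. Term by term:
    ∫_0^5 9*x^4/4 dx = 5625/4;  ∫_0^5 -30*x^3 dx = -9375/2;  ∫_0^5 275*x^2/2 dx = 34375/6;
    ∫_0^5 -250*x dx = -3125;  ∫_0^5 625/4 dx = 3125/4.
  Sum: 5625/4 − 9375/2 + 34375/6 − 3125 + 3125/4 = 625/6.
∫_0^5 u² dx = 15625/84, so ||u||_L² = 125*sqrt(21)/42.
∫_0^5 (u')² dx = 625/6, so ||u'||_L² = 25*sqrt(6)/6.
Ratio ||u||_L² / ||u'||_L² = 5*sqrt(14)/14.
Sharp Poincaré constant on H^1_0(0, 5) is C_P = L/π = 5/π, achieved by sin(π/5·x).
A polynomial bump cannot attain the sharp Poincaré constant (only the first sine eigenfunction does), so the ratio is strictly less than C_P, consistent with ||u||_L² ≤ C_P ||u'||_L².


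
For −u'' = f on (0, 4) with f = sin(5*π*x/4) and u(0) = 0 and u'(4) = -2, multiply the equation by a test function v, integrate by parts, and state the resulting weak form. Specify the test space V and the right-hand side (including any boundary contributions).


V = {v ∈ H^1(0, 4) : v(0) = 0} (test functions vanish at x = 0 where u is specified); weak form: ∫_0^4 u'v' dx = ∫_0^4 (sin(5*π*x/4)) v dx − 2·v(4) for all v ∈ V.

Multiply both sides by a test function v and integrate from 0 to 4:
  ∫_0^4 −u''(x) v(x) dx = ∫_0^4 f(x) v(x) dx.
Integrate the LHS by parts once:
  ∫_0^4 −u'' v dx = −[u'(x) v(x)]_0^4 + ∫_0^4 u'(x) v'(x) dx.
Thus ∫_0^4 u'(x) v'(x) dx = ∫_0^4 f(x) v(x) dx + [u'(x) v(x)]_0^4.
Choose V so that boundary terms are either known or forced to vanish.
Mixed BC: u(0) = 0 (Dirichlet) and u'(4) = -2 (Neumann). Define V = {v ∈ H^1(0, 4) : v(0) = 0}. Then [u' v]_0^4 = u'(4)·v(4) − u'(0)·0 = − 2·v(4).
Weak formulation: find u (satisfying any essential BC) such that ∫_0^4 u'(x) v'(x) dx = ∫_0^4 f v dx − 2·v(4) for all v ∈ V (Dirichlet at 0 absorbed into V; Neumann datum at x = 4 contributes the boundary term).
Substituting f(x) = sin(5*π*x/4), the right-hand side is ∫_0^4 (sin(5*π*x/4)) v dx − 2·v(4).


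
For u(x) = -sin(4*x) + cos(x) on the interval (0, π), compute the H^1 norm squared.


||u||_{H^1(0,π)}^2 = -32/15 + 19*π/2

u'(x) = -sin(x) - 4*cos(4*x).
Expand u² and (u')² and integrate term by term on (0, π), using: for integers n ≥ 1, ∫_0^π sin²(nx) dx = ∫_0^π cos²(nx) dx = π/2; for n ≠ n', ∫_0^π sin(nx)sin(n'x) dx = ∫_0^π cos(nx)cos(n'x) dx = 0; and by product-to-sum, ∫_0^π sin(nx)cos(n'x) dx = ½∫_0^π [sin((n+n')x) + sin((n−n')x)] dx, which is 0 when n+n' is even and 2n/(n²−n'²) when n+n' is odd (it need not vanish on (0, π)).
  u² squared terms: (-1)²·∫sin(4x)² dx = 1·π/2 = π/2;  (1)²·∫cos(x)² dx = 1·π/2 = π/2.
  u² cross terms: 2·(-1)·(1)·∫sin(4x)·cos(x) dx = -2·(8/15) = -16/15.
  So ∫_0^π u² dx = π/2 + π/2 − 16/15 = -16/15 + π.
  (u')² squared terms: (-1)²·∫sin(x)² dx = 1·π/2 = π/2;  (-4)²·∫cos(4x)² dx = 16·π/2 = 8*π.
  (u')² cross terms: 2·(-1)·(-4)·∫sin(x)·cos(4x) dx = 8·(-2/15) = -16/15.
  So ∫_0^π (u')² dx = π/2 + 8*π − 16/15 = -16/15 + 17*π/2.
||u||_{H^1}^2 = (-16/15 + π) + (-16/15 + 17*π/2) = -32/15 + 19*π/2.


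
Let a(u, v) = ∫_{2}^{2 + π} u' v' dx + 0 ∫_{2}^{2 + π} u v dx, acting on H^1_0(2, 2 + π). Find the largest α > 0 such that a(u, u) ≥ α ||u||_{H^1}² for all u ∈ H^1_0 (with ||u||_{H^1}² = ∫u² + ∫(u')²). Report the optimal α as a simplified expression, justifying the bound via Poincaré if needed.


α = 1/2

Coercivity of a(·,·) on H^1_0(2, 2 + π) means a(u, u) ≥ α ||u||_{H^1}² for every u ∈ H^1_0.
The interval has length L = π, and Poincaré/coercivity depend only on L. Here a(u, u) = ∫(u')² + (0)·∫u².
Here c = 0, so a(u,u) = ∫(u')² alone. The condition a(u,u) ≥ α||u||_{H^1}² reads (1−α)∫(u')² ≥ (α−c)∫u². Any admissible α is ≤ 1 (rapidly oscillating u have ∫u²/∫(u')² → 0), and α = 1 would force 0 ≥ (1−c)∫u², impossible since c < 1; so 1−α > 0. By the sharp Poincaré inequality on H^1_0 of an interval of length L, ∫(u')² ≥ (π/L)²∫u² with equality for the first sine mode sin(π(x−x₀)/L) (x₀ the left endpoint), so the inequality holds for all u iff (1−α)(π/L)² ≥ α − c, i.e. α ≤ ((π/L)² + c)/((π/L)² + 1) = (1 + c(L/π)²)/(1 + (L/π)²). (Direct route, valid since c ≤ 0: Poincaré gives c∫u² ≥ c(L/π)²∫(u')², so a(u,u) ≥ (1 + c(L/π)²)∫(u')², while ||u||_{H^1}² ≤ (1 + (L/π)²)∫(u')²; dividing yields the same α.) With (π/L)² = 1 and c = 0, the largest admissible constant is α = ((π/L)² + c)/((π/L)² + 1).
Simplifying, α = 1/2.


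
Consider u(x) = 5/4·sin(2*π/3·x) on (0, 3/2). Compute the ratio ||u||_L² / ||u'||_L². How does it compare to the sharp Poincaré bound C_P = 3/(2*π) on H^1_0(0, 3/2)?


||u||_L² / ||u'||_L² = 3/(2*π) = C_P.

u(x) = 5/4·sin(2*π/3·x), so u'(x) = 5*π*cos(2*π*x/3)/6.
Writing u(x) = A·sin(kπx/L) with A = 5/4 and k = 1, use ∫_0^L sin²(kπx/L) dx = L/2 and ∫_0^L cos²(kπx/L) dx = L/2.
u² = 25/16·sin²(2*π/3·x) and (u')² = 25*π^2/36·cos²(2*π/3·x), and each of sin², cos² integrates to L/2 = 3/4 over (0, 3/2).
∫_0^3/2 u² dx = 75/64, so ||u||_L² = 5*sqrt(3)/8.
∫_0^3/2 (u')² dx = 25*π^2/48, so ||u'||_L² = 5*sqrt(3)*π/12.
Ratio ||u||_L² / ||u'||_L² = 3/(2*π).
Sharp Poincaré constant on H^1_0(0, 3/2) is C_P = L/π = 3/(2*π), achieved by sin(2*π/3·x).
This is the k = 1 eigenfunction (up to amplitude), so the ratio equals the sharp Poincaré constant exactly.


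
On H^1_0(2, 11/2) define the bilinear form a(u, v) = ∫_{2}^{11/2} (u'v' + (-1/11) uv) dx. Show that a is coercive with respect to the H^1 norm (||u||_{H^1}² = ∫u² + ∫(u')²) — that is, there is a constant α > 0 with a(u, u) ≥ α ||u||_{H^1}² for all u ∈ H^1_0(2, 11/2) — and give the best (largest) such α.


α = (-49 + 44*π^2)/(11*(4*π^2 + 49))

Coercivity of a(·,·) on H^1_0(2, 11/2) means a(u, u) ≥ α ||u||_{H^1}² for every u ∈ H^1_0.
The interval has length L = 7/2, and Poincaré/coercivity depend only on L. Here a(u, u) = ∫(u')² + (-1/11)·∫u².
Here c = -1/11 < 0 with |c| < (π/L)² = 4*π^2/49, so coercivity still holds. The condition a(u,u) ≥ α||u||_{H^1}² reads (1−α)∫(u')² ≥ (α−c)∫u². Any admissible α is ≤ 1 (rapidly oscillating u have ∫u²/∫(u')² → 0), and α = 1 would force 0 ≥ (1−c)∫u², impossible since c < 1; so 1−α > 0. By the sharp Poincaré inequality on H^1_0 of an interval of length L, ∫(u')² ≥ (π/L)²∫u² with equality for the first sine mode sin(π(x−x₀)/L) (x₀ the left endpoint), so the inequality holds for all u iff (1−α)(π/L)² ≥ α − c, i.e. α ≤ ((π/L)² + c)/((π/L)² + 1) = (1 + c(L/π)²)/(1 + (L/π)²). (Direct route, valid since c ≤ 0: Poincaré gives c∫u² ≥ c(L/π)²∫(u')², so a(u,u) ≥ (1 + c(L/π)²)∫(u')², while ||u||_{H^1}² ≤ (1 + (L/π)²)∫(u')²; dividing yields the same α.) With (π/L)² = 4*π^2/49 and c = -1/11, the largest admissible constant is α = ((π/L)² + c)/((π/L)² + 1).
Simplifying, α = (-49 + 44*π^2)/(11*(4*π^2 + 49)).


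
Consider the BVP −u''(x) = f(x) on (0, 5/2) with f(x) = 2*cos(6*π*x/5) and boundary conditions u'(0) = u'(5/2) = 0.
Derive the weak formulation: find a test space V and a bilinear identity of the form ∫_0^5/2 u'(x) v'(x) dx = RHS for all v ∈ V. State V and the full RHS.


V = H^1(0, 5/2) (no boundary constraint on v; u is determined up to an additive constant); weak form: ∫_0^5/2 u'v' dx = ∫_0^5/2 (2*cos(6*π*x/5)) v dx for all v ∈ V.

Multiply both sides by a test function v and integrate from 0 to 5/2:
  ∫_0^5/2 −u''(x) v(x) dx = ∫_0^5/2 f(x) v(x) dx.
Integrate the LHS by parts once:
  ∫_0^5/2 −u'' v dx = −[u'(x) v(x)]_0^5/2 + ∫_0^5/2 u'(x) v'(x) dx.
Thus ∫_0^5/2 u'(x) v'(x) dx = ∫_0^5/2 f(x) v(x) dx + [u'(x) v(x)]_0^5/2.
Choose V so that boundary terms are either known or forced to vanish.
u has homogeneous Neumann: u'(0) = u'(5/2) = 0. So [u' v]_0^5/2 = 0·v(5/2) − 0·v(0) = 0 for any v; take V = H^1(0, 5/2).
Weak formulation: find u (satisfying any essential BC) such that ∫_0^5/2 u'(x) v'(x) dx = ∫_0^5/2 f v dx for all v ∈ V (homogeneous Neumann, so boundary terms vanish).
Substituting f(x) = 2*cos(6*π*x/5), the right-hand side is ∫_0^5/2 (2*cos(6*π*x/5)) v dx.
Compatibility check (pure Neumann): taking v ≡ 1 ∈ V gives 0 = ∫_0^5/2 f dx + (0) − (0), i.e. ∫_0^5/2 f dx must equal u'(0) − u'(5/2) = 0. Indeed ∫_0^5/2 (2*cos(6*π*x/5)) dx = 0, so the data are compatible. The solution is then unique only up to an additive constant (fix it e.g. by requiring ∫_0^5/2 u dx = 0).


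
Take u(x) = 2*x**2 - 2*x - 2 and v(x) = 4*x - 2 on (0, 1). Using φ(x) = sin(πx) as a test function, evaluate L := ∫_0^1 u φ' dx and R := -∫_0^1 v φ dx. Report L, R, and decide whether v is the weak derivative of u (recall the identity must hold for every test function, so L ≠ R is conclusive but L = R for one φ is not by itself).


LHS = 0, RHS = 0. Yes, v = u' weakly.

u(x) = 2*x**2 - 2*x - 2, classical derivative u'(x) = 4*x - 2.
φ(x) = sin(πx), so φ'(x) = π*cos(π*x).
Note φ(0) = φ(1) = 0, so the boundary term u·φ vanishes.
LHS = ∫_0^1 u(x) φ'(x) dx = ∫_0^1 (2*π*x^2*cos(π*x) - 2*π*x*cos(π*x) - 2*π*cos(π*x)) dx. Term by term:
  ∫_0^1 -2*π*cos(π*x) dx = 0;  ∫_0^1 -2*π*x*cos(π*x) dx = 4/π;  ∫_0^1 2*π*x^2*cos(π*x) dx = -4/π.
Sum: 0 + 4/π − 4/π = 0.
So LHS = 0.
∫_0^1 v(x) φ(x) dx = ∫_0^1 (4*x*sin(π*x) - 2*sin(π*x)) dx. Term by term:
  ∫_0^1 -2*sin(π*x) dx = -4/π;  ∫_0^1 4*x*sin(π*x) dx = 4/π.
Sum: -4/π + 4/π = 0.
So RHS = -∫_0^1 v(x) φ(x) dx = 0.
LHS = RHS, so the identity holds for this test φ.
Moreover u is smooth here and v(x) = u'(x) = 4*x - 2 pointwise, so the identity holds for every test function. Hence v is the weak derivative of u.


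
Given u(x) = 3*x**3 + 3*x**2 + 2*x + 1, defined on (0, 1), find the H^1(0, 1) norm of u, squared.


||u||_{H^1}^2 = 21529/210

The H^1 norm (squared) on an interval (0, L) is
  ||u||_{H^1}^2 = ∫_0^L u(x)^2 dx + ∫_0^L u'(x)^2 dx.
Compute u'(x) = 9*x**2 + 6*x + 2.
Then u(x)^2 = 9*x**6 + 18*x**5 + 21*x**4 + 18*x**3 + 10*x**2 + 4*x + 1 and u'(x)^2 = 81*x**4 + 108*x**3 + 72*x**2 + 24*x + 4.
Integrate each monomial from 0 to 1 using ∫_0^1 c·x^n dx = c·1^(n+1)/(n+1):
  ∫_0^1 u(x)^2 dx = ∫_0^1 (9*x^6 + 18*x^5 + 21*x^4 + 18*x^3 + 10*x^2 + 4*x + 1) dx. Term by term:
    ∫_0^1 9*x^6 dx = 9/7;  ∫_0^1 18*x^5 dx = 3;  ∫_0^1 21*x^4 dx = 21/5;
    ∫_0^1 18*x^3 dx = 9/2;  ∫_0^1 10*x^2 dx = 10/3;  ∫_0^1 4*x dx = 2;
    ∫_0^1 1 dx = 1.
  Sum: 9/7 + 3 + 21/5 + 9/2 + 10/3 + 2 + 1 = 4057/210.
  ∫_0^1 u'(x)^2 dx = ∫_0^1 (81*x^4 + 108*x^3 + 72*x^2 + 24*x + 4) dx. Term by term:
    ∫_0^1 81*x^4 dx = 81/5;  ∫_0^1 108*x^3 dx = 27;  ∫_0^1 72*x^2 dx = 24;
    ∫_0^1 24*x dx = 12;  ∫_0^1 4 dx = 4.
  Sum: 81/5 + 27 + 24 + 12 + 4 = 416/5.
Adding: ||u||_{H^1}^2 = 4057/210 + 416/5 = 21529/210.


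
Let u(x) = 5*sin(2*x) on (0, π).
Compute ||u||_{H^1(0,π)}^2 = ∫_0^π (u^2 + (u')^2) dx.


||u||_{H^1(0,π)}^2 = 125*π/2

u'(x) = 10*cos(2*x).
Expand u² and (u')² and integrate term by term on (0, π), using: for integers n ≥ 1, ∫_0^π sin²(nx) dx = ∫_0^π cos²(nx) dx = π/2; for n ≠ n', ∫_0^π sin(nx)sin(n'x) dx = ∫_0^π cos(nx)cos(n'x) dx = 0; and by product-to-sum, ∫_0^π sin(nx)cos(n'x) dx = ½∫_0^π [sin((n+n')x) + sin((n−n')x)] dx, which is 0 when n+n' is even and 2n/(n²−n'²) when n+n' is odd (it need not vanish on (0, π)).
  u² squared terms: (5)²·∫sin(2x)² dx = 25·π/2 = 25*π/2.
  So ∫_0^π u² dx = 25*π/2.
  (u')² squared terms: (10)²·∫cos(2x)² dx = 100·π/2 = 50*π.
  So ∫_0^π (u')² dx = 50*π.
||u||_{H^1}^2 = (25*π/2) + (50*π) = 125*π/2.
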